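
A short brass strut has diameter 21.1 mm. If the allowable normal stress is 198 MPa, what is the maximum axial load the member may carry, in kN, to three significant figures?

69.2 kN

A = 349.7 mm².
P_max = σ_allow · A = 198 · 349.7 = 69230 N = 69.23 kN.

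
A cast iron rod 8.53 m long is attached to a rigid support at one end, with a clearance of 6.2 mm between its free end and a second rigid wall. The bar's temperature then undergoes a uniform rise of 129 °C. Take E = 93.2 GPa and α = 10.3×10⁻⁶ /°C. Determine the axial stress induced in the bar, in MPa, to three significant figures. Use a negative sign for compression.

-56.1 MPa

Free thermal expansion αLΔT = 10.3e-6 · 8530 · 129 = 11.33 mm.
The walls engage after the gap closes; constrained expansion = 11.33 − 6.2 = 5.134 mm.
The walls impose strain ε = −(5.134)/8530 = -6.0185e-04; σ = Eε = 93200 · -6.0185e-04 = -56.09 MPa.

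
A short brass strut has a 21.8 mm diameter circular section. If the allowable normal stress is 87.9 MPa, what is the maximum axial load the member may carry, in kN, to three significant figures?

32.8 kN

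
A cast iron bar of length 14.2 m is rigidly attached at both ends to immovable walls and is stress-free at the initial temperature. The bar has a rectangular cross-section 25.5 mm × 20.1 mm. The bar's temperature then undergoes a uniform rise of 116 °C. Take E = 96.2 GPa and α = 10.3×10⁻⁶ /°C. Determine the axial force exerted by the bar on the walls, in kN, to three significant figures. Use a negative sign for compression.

Free thermal expansion αLΔT = 10.3e-6 · 14200 · 116 = 16.97 mm.
The walls impose strain ε = −(16.97)/14200 = -1.1948e-03; σ = Eε = 96200 · -1.1948e-03 = -114.9 MPa.
Wall reaction R = σ·A = -114.9·512.6 = -58910 N = -58.91 kN.

-58.9 kN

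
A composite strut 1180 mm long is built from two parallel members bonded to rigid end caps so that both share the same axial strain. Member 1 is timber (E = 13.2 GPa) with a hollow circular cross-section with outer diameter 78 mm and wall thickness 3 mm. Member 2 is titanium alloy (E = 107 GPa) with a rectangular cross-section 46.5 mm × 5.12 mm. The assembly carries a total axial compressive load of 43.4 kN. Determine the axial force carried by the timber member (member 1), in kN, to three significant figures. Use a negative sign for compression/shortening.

-11.6 kN

A_1 = 706.9 mm².
A_2 = 238.1 mm².
Equal strain + equilibrium ⇒ each member carries load in proportion to AE: A₁E₁ = 9331000 N, A₂E₂ = 25470000 N, ΣAE = 34810000 N.
F₁ = P·A₁E₁/ΣAE = -43400·9331000/34810000 = -11630 N.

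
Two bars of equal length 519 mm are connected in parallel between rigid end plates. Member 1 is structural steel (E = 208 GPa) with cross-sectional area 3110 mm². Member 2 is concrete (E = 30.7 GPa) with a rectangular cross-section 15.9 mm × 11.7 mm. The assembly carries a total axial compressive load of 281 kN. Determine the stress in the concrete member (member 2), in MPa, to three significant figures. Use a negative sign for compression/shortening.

A_2 = 186 mm².
Equal strain + equilibrium ⇒ each member carries load in proportion to AE: A₁E₁ = 646900000 N, A₂E₂ = 5711000 N, ΣAE = 652600000 N.
σ₂ = P·E₂/ΣAE = -281000·30700/652600000 = -13.22 MPa.

-13.2 MPa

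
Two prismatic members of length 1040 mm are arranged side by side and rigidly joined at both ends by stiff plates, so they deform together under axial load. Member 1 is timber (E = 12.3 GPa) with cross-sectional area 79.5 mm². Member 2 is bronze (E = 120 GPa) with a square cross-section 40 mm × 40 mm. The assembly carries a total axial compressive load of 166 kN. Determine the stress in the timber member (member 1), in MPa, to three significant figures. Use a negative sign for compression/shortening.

-10.6 MPa

A_2 = 1600 mm².
Equal strain + equilibrium ⇒ each member carries load in proportion to AE: A₁E₁ = 977800 N, A₂E₂ = 192000000 N, ΣAE = 193000000 N.
σ₁ = P·E₁/ΣAE = -166000·12300/193000000 = -10.58 MPa.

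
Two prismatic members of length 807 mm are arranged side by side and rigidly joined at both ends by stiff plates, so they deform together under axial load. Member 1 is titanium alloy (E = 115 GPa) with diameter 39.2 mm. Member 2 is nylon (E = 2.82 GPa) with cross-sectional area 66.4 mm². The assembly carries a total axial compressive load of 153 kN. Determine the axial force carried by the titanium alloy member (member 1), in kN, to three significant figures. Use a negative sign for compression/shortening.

A_1 = 1207 mm².
Equal strain + equilibrium ⇒ each member carries load in proportion to AE: A₁E₁ = 138800000 N, A₂E₂ = 187200 N, ΣAE = 139000000 N.
F₁ = P·A₁E₁/ΣAE = -153000·138800000/139000000 = -152800 N.

-153 kN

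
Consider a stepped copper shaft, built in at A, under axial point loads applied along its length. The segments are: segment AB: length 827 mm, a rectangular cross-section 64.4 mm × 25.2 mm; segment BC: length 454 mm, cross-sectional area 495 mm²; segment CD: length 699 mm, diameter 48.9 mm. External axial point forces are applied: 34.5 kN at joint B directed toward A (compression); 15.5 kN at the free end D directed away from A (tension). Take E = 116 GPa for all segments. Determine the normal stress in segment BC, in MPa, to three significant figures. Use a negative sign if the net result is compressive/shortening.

31.3 MPa

Internal axial forces (sectioning from the free end, tension +): N_CD = 15.5 kN, N_BC = 15.5 kN, N_AB = -19 kN.
σ_BC = N_BC/A_BC = 15500/495 = 31.31 MPa.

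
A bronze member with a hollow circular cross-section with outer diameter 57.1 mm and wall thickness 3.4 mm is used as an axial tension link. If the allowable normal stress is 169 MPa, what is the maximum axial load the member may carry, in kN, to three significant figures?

96.9 kN

A = 573.6 mm².
P_max = σ_allow · A = 169 · 573.6 = 96940 N = 96.94 kN.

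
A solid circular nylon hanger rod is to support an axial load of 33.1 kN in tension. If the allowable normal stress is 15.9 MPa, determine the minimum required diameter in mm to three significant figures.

Required area A ≥ P/σ_allow = 33100/15.9 = 2082 mm².
For a solid circular section, d ≥ √(4A/π) = 51.48 mm.

51.5 mm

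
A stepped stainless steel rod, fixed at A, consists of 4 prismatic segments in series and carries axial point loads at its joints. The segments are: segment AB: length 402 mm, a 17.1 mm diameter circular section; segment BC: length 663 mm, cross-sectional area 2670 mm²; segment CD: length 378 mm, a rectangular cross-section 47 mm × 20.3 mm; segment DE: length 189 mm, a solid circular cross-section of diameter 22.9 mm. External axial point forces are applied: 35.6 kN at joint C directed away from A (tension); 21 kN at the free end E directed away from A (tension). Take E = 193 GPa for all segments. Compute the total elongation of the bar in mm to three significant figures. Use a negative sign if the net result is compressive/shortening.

0.679 mm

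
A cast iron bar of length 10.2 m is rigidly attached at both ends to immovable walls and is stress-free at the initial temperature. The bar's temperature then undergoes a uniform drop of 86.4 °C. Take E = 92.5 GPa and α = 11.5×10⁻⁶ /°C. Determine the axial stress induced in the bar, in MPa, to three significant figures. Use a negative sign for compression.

91.9 MPa

Free thermal expansion αLΔT = 11.5e-6 · 10200 · -86.4 = -10.13 mm.
The walls impose strain ε = −(-10.13)/10200 = 9.9360e-04; σ = Eε = 92500 · 9.9360e-04 = 91.91 MPa.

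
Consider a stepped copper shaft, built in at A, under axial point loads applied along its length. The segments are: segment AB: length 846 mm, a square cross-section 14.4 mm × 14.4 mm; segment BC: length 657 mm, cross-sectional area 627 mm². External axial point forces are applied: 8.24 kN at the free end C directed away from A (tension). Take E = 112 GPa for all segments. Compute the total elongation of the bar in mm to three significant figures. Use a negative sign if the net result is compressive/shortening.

0.377 mm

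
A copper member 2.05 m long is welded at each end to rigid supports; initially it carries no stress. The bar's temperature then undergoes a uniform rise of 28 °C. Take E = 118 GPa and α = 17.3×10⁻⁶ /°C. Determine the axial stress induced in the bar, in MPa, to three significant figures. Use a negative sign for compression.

Free thermal expansion αLΔT = 17.3e-6 · 2050 · 28 = 0.993 mm.
The walls impose strain ε = −(0.993)/2050 = -4.8440e-04; σ = Eε = 118000 · -4.8440e-04 = -57.16 MPa.

-57.2 MPa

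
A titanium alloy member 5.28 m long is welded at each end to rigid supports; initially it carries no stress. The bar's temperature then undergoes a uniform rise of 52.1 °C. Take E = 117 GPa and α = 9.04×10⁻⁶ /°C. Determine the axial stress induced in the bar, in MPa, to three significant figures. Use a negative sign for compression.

-55.1 MPa

Free thermal expansion αLΔT = 9.04e-6 · 5280 · 52.1 = 2.487 mm.
The walls impose strain ε = −(2.487)/5280 = -4.7098e-04; σ = Eε = 117000 · -4.7098e-04 = -55.11 MPa.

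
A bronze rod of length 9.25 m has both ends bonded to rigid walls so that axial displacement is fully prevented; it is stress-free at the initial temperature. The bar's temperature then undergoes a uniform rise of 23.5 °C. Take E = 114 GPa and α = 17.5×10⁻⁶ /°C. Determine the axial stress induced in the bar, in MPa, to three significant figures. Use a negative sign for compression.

-46.9 MPa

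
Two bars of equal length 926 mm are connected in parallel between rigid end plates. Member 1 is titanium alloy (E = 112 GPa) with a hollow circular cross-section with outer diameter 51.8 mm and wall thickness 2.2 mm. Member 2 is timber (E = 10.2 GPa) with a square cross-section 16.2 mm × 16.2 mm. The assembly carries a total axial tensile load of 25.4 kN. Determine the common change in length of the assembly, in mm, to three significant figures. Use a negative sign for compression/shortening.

0.573 mm

A_1 = 342.8 mm².
A_2 = 262.4 mm².
Equal strain + equilibrium ⇒ each member carries load in proportion to AE: A₁E₁ = 38390000 N, A₂E₂ = 2677000 N, ΣAE = 41070000 N.
δ = PL/ΣAE = 25400·926/41070000 = 0.5727 mm.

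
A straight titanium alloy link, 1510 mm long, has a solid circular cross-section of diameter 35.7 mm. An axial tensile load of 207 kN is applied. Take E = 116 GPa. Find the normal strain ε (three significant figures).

A = 1001 mm².
σ = N/A = 206.8 MPa; ε = σ/E = 206.8/116000 = 1.783e-03.

0.00178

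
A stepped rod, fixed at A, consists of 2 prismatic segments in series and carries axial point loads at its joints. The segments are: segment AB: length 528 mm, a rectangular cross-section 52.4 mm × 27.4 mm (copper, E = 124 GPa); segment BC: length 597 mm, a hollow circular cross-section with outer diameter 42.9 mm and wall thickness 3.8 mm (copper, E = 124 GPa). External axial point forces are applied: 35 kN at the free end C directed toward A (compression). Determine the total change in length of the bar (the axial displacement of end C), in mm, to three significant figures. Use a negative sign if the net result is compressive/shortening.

Internal axial forces (sectioning from the free end, tension +): N_BC = -35 kN, N_AB = -35 kN.
A_AB = 1436 mm².
A_BC = 466.8 mm².
δ_AB = -35000·528/(1436·124000) = -0.1038 mm
δ_BC = -35000·597/(466.8·124000) = -0.361 mm
δ = Σδ_i = -0.4648 mm.

-0.465 mm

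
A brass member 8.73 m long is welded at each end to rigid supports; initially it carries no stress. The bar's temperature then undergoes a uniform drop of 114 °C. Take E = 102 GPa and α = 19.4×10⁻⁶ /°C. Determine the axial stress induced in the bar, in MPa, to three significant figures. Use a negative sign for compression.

Free thermal expansion αLΔT = 19.4e-6 · 8730 · -114 = -19.31 mm.
The walls impose strain ε = −(-19.31)/8730 = 2.2116e-03; σ = Eε = 102000 · 2.2116e-03 = 225.6 MPa.

226 MPa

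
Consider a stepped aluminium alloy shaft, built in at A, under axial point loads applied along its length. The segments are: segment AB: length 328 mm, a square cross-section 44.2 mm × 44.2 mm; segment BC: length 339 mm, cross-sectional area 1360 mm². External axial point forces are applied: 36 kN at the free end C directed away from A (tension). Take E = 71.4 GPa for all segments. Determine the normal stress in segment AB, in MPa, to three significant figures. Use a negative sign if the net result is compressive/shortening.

18.4 MPa

Internal axial forces (sectioning from the free end, tension +): N_BC = 36 kN, N_AB = 36 kN.
A_AB = 1954 mm².
σ_AB = N_AB/A_AB = 36000/1954 = 18.43 MPa.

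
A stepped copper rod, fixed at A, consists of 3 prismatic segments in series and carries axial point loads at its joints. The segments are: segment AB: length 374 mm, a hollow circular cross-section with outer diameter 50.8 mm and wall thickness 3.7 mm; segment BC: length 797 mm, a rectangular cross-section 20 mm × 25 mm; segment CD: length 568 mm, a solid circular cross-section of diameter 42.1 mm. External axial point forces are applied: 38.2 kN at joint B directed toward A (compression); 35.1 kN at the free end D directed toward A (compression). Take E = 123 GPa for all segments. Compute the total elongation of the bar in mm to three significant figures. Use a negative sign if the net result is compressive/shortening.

Internal axial forces (sectioning from the free end, tension +): N_CD = -35.1 kN, N_BC = -35.1 kN, N_AB = -73.3 kN.
A_AB = 547.5 mm².
A_BC = 500 mm².
A_CD = 1392 mm².
δ_AB = -73300·374/(547.5·123000) = -0.4071 mm
δ_BC = -35100·797/(500·123000) = -0.4549 mm
δ_CD = -35100·568/(1392·123000) = -0.1164 mm
δ = Σδ_i = -0.9784 mm.

-0.978 mm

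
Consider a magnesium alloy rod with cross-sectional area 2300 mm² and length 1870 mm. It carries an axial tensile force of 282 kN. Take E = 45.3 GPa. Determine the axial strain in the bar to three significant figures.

σ = N/A = 122.6 MPa; ε = σ/E = 122.6/45300 = 2.707e-03.

0.00271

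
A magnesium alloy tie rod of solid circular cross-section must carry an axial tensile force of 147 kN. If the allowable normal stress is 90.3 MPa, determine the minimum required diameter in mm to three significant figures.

45.5 mm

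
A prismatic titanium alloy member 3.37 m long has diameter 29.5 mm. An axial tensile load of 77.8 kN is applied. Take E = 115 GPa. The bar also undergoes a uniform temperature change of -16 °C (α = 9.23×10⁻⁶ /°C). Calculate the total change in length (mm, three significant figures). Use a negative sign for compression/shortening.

2.84 mm

A = 683.5 mm².
δ_mech = NL/(AE) = 77800·3370/(683.5·115000) = 3.336 mm.
δ_thermal = αLΔT = 9.23e-6·3370·-16 = -0.4977 mm.
δ = δ_mech + δ_thermal = 2.838 mm.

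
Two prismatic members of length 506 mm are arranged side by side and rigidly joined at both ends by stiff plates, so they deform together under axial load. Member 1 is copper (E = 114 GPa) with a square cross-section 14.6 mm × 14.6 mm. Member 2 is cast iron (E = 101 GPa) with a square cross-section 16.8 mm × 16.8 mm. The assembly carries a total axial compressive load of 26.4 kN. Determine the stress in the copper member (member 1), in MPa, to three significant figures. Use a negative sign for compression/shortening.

-57.0 MPa

A_1 = 213.2 mm².
A_2 = 282.2 mm².
Equal strain + equilibrium ⇒ each member carries load in proportion to AE: A₁E₁ = 24300000 N, A₂E₂ = 28510000 N, ΣAE = 52810000 N.
σ₁ = P·E₁/ΣAE = -26400·114000/52810000 = -56.99 MPa.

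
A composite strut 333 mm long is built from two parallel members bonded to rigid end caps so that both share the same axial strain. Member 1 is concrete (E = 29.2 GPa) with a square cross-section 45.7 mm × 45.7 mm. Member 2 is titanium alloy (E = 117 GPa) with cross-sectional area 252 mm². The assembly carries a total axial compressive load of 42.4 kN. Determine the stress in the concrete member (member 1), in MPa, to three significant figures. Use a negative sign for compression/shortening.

A_1 = 2088 mm².
Equal strain + equilibrium ⇒ each member carries load in proportion to AE: A₁E₁ = 60980000 N, A₂E₂ = 29480000 N, ΣAE = 90470000 N.
σ₁ = P·E₁/ΣAE = -42400·29200/90470000 = -13.69 MPa.

-13.7 MPa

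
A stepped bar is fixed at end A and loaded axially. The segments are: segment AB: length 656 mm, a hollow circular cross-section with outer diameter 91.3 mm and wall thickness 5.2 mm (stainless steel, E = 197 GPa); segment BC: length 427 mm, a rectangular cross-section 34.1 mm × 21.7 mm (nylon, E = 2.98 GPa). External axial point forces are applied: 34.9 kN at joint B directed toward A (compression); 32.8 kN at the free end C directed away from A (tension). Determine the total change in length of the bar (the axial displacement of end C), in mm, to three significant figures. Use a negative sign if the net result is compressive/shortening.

Internal axial forces (sectioning from the free end, tension +): N_BC = 32.8 kN, N_AB = -2.1 kN.
A_AB = 1407 mm².
A_BC = 740 mm².
δ_AB = -2100·656/(1407·197000) = -0.004972 mm
δ_BC = 32800·427/(740·2980) = 6.351 mm
δ = Σδ_i = 6.346 mm.

6.35 mm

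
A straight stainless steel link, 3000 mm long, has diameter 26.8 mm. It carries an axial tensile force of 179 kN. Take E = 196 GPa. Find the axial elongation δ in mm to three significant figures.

4.86 mm

A = 564.1 mm².
δ_mech = NL/(AE) = 179000·3000/(564.1·196000) = 4.857 mm.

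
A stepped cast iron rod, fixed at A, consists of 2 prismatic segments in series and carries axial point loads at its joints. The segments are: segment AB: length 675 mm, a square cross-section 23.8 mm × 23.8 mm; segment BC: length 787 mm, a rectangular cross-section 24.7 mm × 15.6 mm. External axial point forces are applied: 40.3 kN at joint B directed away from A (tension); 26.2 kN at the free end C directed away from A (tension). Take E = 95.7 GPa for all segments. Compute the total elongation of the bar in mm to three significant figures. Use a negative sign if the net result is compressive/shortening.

1.39 mm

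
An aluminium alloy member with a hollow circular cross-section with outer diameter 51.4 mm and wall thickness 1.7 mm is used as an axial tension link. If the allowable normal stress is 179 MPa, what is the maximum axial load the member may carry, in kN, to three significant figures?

47.5 kN

A = 265.4 mm².
P_max = σ_allow · A = 179 · 265.4 = 47510 N = 47.51 kN.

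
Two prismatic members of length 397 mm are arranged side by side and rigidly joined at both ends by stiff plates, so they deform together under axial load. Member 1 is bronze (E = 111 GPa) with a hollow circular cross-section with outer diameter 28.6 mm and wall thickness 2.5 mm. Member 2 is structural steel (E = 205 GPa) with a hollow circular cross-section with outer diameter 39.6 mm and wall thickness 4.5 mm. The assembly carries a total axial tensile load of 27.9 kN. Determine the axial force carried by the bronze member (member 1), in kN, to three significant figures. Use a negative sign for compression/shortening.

A_1 = 205 mm².
A_2 = 496.2 mm².
Equal strain + equilibrium ⇒ each member carries load in proportion to AE: A₁E₁ = 22750000 N, A₂E₂ = 101700000 N, ΣAE = 124500000 N.
F₁ = P·A₁E₁/ΣAE = 27900·22750000/124500000 = 5100 N.

5.10 kN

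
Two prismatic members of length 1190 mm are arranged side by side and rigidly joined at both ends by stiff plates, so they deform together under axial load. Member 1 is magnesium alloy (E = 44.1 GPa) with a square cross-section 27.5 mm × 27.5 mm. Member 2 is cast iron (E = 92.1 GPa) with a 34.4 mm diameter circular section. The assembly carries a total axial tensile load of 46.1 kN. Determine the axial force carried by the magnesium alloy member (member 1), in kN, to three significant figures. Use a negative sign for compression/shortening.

12.9 kN

A_1 = 756.2 mm².
A_2 = 929.4 mm².
Equal strain + equilibrium ⇒ each member carries load in proportion to AE: A₁E₁ = 33350000 N, A₂E₂ = 85600000 N, ΣAE = 118900000 N.
F₁ = P·A₁E₁/ΣAE = 46100·33350000/118900000 = 12930 N.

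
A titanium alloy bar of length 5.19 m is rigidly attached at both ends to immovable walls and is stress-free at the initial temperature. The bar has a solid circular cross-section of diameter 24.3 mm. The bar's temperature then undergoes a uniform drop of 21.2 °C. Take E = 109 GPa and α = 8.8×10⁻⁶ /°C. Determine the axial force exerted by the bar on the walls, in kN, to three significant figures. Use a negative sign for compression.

9.43 kN

Free thermal expansion αLΔT = 8.8e-6 · 5190 · -21.2 = -0.9682 mm.
The walls impose strain ε = −(-0.9682)/5190 = 1.8656e-04; σ = Eε = 109000 · 1.8656e-04 = 20.34 MPa.
Wall reaction R = σ·A = 20.34·463.8 = 9431 N = 9.431 kN.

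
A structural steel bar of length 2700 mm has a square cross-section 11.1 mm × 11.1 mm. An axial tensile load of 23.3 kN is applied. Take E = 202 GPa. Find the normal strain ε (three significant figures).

9.36e-04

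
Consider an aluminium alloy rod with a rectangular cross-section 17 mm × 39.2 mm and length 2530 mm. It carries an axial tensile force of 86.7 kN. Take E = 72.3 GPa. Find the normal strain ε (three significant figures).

0.00180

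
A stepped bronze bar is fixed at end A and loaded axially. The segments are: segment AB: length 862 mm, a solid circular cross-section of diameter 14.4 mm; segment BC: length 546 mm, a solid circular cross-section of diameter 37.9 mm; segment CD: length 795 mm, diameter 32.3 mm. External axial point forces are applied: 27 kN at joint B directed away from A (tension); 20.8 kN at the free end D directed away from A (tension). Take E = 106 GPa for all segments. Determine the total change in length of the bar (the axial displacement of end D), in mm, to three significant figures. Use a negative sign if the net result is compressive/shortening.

2.67 mm

Internal axial forces (sectioning from the free end, tension +): N_CD = 20.8 kN, N_BC = 20.8 kN, N_AB = 47.8 kN.
A_AB = 162.9 mm².
A_BC = 1128 mm².
A_CD = 819.4 mm².
δ_AB = 47800·862/(162.9·106000) = 2.387 mm
δ_BC = 20800·546/(1128·106000) = 0.09497 mm
δ_CD = 20800·795/(819.4·106000) = 0.1904 mm
δ = Σδ_i = 2.672 mm.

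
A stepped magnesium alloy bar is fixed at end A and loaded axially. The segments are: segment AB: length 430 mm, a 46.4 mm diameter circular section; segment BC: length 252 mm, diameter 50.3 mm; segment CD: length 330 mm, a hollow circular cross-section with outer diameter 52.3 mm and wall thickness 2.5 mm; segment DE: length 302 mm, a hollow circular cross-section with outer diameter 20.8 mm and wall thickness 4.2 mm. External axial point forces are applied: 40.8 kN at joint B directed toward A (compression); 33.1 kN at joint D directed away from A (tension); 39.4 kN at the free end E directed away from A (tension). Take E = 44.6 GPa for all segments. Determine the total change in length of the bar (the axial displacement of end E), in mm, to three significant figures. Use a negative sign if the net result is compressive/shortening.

Internal axial forces (sectioning from the free end, tension +): N_DE = 39.4 kN, N_CD = 72.5 kN, N_BC = 72.5 kN, N_AB = 31.7 kN.
A_AB = 1691 mm².
A_BC = 1987 mm².
A_CD = 391.1 mm².
A_DE = 219 mm².
δ_AB = 31700·430/(1691·44600) = 0.1807 mm
δ_BC = 72500·252/(1987·44600) = 0.2061 mm
δ_CD = 72500·330/(391.1·44600) = 1.372 mm
δ_DE = 39400·302/(219·44600) = 1.218 mm
δ = Σδ_i = 2.976 mm.

2.98 mm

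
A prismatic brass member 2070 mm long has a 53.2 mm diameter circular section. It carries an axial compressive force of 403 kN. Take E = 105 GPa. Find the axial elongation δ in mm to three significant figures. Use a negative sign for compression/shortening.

A = 2223 mm².
δ_mech = NL/(AE) = -403000·2070/(2223·105000) = -3.574 mm.

-3.57 mm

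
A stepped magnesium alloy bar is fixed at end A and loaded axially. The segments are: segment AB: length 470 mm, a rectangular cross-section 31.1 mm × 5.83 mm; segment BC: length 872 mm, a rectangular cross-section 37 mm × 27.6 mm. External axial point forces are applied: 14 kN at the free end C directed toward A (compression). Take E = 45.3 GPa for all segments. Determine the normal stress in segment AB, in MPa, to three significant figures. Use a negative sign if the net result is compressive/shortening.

Internal axial forces (sectioning from the free end, tension +): N_BC = -14 kN, N_AB = -14 kN.
A_AB = 181.3 mm².
σ_AB = N_AB/A_AB = -14000/181.3 = -77.21 MPa.

-77.2 MPa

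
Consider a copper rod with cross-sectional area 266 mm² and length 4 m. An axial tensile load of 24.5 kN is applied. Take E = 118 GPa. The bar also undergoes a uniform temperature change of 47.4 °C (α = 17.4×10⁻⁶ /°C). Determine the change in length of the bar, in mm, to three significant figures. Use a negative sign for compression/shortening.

6.42 mm

δ_mech = NL/(AE) = 24500·4000/(266·118000) = 3.122 mm.
δ_thermal = αLΔT = 17.4e-6·4000·47.4 = 3.299 mm.
δ = δ_mech + δ_thermal = 6.421 mm.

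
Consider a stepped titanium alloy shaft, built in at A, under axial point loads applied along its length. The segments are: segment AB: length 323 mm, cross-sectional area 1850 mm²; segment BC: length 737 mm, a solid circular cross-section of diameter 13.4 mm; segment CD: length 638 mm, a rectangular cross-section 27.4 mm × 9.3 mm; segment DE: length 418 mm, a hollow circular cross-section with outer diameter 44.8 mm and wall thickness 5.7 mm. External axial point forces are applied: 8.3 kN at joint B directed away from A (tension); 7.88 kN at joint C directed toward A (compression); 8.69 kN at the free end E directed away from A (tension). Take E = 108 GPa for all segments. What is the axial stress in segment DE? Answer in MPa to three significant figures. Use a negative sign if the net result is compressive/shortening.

12.4 MPa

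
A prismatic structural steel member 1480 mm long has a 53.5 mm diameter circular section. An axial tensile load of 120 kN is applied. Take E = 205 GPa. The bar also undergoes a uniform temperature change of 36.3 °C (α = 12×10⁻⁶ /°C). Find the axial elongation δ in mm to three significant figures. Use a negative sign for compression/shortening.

1.03 mm

A = 2248 mm².
δ_mech = NL/(AE) = 120000·1480/(2248·205000) = 0.3854 mm.
δ_thermal = αLΔT = 12e-6·1480·36.3 = 0.6447 mm.
δ = δ_mech + δ_thermal = 1.03 mm.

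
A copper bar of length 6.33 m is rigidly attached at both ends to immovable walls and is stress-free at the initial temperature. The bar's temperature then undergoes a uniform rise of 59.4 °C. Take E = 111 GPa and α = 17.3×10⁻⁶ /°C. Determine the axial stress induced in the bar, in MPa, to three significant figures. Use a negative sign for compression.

-114 MPa

Free thermal expansion αLΔT = 17.3e-6 · 6330 · 59.4 = 6.505 mm.
The walls impose strain ε = −(6.505)/6330 = -1.0276e-03; σ = Eε = 111000 · -1.0276e-03 = -114.1 MPa.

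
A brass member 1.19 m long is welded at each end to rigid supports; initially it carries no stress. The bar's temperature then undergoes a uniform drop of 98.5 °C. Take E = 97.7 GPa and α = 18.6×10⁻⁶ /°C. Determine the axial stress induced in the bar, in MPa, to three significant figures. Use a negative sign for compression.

Free thermal expansion αLΔT = 18.6e-6 · 1190 · -98.5 = -2.18 mm.
The walls impose strain ε = −(-2.18)/1190 = 1.8321e-03; σ = Eε = 97700 · 1.8321e-03 = 179 MPa.

179 MPa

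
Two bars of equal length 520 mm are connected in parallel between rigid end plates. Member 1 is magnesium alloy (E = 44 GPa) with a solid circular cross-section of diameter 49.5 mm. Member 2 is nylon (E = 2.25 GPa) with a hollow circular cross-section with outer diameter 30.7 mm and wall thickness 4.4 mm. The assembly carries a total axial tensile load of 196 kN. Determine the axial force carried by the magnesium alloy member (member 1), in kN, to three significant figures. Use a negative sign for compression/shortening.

194 kN

A_1 = 1924 mm².
A_2 = 363.5 mm².
Equal strain + equilibrium ⇒ each member carries load in proportion to AE: A₁E₁ = 84670000 N, A₂E₂ = 818000 N, ΣAE = 85490000 N.
F₁ = P·A₁E₁/ΣAE = 196000·84670000/85490000 = 194100 N.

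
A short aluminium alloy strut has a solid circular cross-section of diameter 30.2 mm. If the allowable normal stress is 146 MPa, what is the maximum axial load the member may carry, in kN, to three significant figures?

A = 716.3 mm².
P_max = σ_allow · A = 146 · 716.3 = 104600 N = 104.6 kN.

105 kN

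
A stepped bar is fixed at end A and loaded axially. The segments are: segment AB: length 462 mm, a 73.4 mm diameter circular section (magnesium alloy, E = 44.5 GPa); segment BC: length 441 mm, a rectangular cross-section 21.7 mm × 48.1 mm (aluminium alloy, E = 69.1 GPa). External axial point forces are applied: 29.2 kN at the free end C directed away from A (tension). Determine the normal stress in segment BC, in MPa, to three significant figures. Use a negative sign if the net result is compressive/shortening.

Internal axial forces (sectioning from the free end, tension +): N_BC = 29.2 kN, N_AB = 29.2 kN.
A_BC = 1044 mm².
σ_BC = N_BC/A_BC = 29200/1044 = 27.98 MPa.

28.0 MPa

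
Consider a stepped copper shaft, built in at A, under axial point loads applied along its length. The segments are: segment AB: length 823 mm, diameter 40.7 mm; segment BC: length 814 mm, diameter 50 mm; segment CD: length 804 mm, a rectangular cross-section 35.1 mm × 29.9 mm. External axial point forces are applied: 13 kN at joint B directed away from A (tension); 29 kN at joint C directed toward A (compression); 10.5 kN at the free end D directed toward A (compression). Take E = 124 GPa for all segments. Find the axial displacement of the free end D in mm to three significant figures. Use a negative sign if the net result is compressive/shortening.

Internal axial forces (sectioning from the free end, tension +): N_CD = -10.5 kN, N_BC = -39.5 kN, N_AB = -26.5 kN.
A_AB = 1301 mm².
A_BC = 1963 mm².
A_CD = 1049 mm².
δ_AB = -26500·823/(1301·124000) = -0.1352 mm
δ_BC = -39500·814/(1963·124000) = -0.1321 mm
δ_CD = -10500·804/(1049·124000) = -0.06487 mm
δ = Σδ_i = -0.3321 mm.

-0.332 mm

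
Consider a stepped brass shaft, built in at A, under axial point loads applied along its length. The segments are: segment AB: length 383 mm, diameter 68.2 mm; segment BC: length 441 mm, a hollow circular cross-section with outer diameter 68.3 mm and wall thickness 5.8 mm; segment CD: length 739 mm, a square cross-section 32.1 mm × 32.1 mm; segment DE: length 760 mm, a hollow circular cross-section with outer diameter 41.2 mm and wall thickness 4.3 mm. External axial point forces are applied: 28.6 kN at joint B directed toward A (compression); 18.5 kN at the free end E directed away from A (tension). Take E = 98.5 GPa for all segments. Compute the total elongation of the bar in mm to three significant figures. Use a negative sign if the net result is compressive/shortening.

0.483 mm

Internal axial forces (sectioning from the free end, tension +): N_DE = 18.5 kN, N_CD = 18.5 kN, N_BC = 18.5 kN, N_AB = -10.1 kN.
A_AB = 3653 mm².
A_BC = 1139 mm².
A_CD = 1030 mm².
A_DE = 498.5 mm².
δ_AB = -10100·383/(3653·98500) = -0.01075 mm
δ_BC = 18500·441/(1139·98500) = 0.07273 mm
δ_CD = 18500·739/(1030·98500) = 0.1347 mm
δ_DE = 18500·760/(498.5·98500) = 0.2864 mm
δ = Σδ_i = 0.483 mm.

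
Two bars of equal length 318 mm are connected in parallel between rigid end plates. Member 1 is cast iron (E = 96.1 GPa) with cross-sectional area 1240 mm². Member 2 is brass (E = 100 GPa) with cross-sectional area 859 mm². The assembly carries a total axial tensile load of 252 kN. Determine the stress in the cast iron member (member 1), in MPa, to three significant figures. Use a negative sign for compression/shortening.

Equal strain + equilibrium ⇒ each member carries load in proportion to AE: A₁E₁ = 119200000 N, A₂E₂ = 85900000 N, ΣAE = 205100000 N.
σ₁ = P·E₁/ΣAE = 252000·96100/205100000 = 118.1 MPa.

118 MPa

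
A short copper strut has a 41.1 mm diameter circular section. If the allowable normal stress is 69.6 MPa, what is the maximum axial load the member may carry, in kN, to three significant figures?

92.3 kN

A = 1327 mm².
P_max = σ_allow · A = 69.6 · 1327 = 92340 N = 92.34 kN.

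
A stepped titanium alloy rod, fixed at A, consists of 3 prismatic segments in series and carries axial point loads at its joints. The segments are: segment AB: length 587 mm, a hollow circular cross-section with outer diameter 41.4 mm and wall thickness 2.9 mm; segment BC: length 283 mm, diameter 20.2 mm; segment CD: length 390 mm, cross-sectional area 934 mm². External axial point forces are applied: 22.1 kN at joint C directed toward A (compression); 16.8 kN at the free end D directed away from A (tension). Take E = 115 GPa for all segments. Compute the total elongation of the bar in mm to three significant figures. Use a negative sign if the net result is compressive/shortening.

-0.0568 mm

Internal axial forces (sectioning from the free end, tension +): N_CD = 16.8 kN, N_BC = -5.3 kN, N_AB = -5.3 kN.
A_AB = 350.8 mm².
A_BC = 320.5 mm².
δ_AB = -5300·587/(350.8·115000) = -0.07713 mm
δ_BC = -5300·283/(320.5·115000) = -0.0407 mm
δ_CD = 16800·390/(934·115000) = 0.061 mm
δ = Σδ_i = -0.05683 mm.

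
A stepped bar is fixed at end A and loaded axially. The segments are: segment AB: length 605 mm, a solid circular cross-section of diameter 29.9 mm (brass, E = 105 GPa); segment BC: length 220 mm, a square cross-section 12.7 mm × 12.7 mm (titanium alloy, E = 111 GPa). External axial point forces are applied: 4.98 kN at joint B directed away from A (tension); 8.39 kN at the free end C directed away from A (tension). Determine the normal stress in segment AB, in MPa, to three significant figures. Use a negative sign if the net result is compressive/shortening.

19.0 MPa

Internal axial forces (sectioning from the free end, tension +): N_BC = 8.39 kN, N_AB = 13.37 kN.
A_AB = 702.2 mm².
σ_AB = N_AB/A_AB = 13370/702.2 = 19.04 MPa.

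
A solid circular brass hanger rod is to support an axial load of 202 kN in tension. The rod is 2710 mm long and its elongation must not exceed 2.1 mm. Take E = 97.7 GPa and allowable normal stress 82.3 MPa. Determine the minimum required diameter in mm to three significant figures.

Required area A ≥ P/σ_allow = 202000/82.3 = 2454 mm².
For a solid circular section, d ≥ √(4A/π) = 55.9 mm.
Elongation limit: A ≥ PL/(Eδ_allow) = 202000·2710/(97700·2.1) = 2668 mm² ⇒ d ≥ 58.29 mm.
The elongation limit governs.

58.3 mm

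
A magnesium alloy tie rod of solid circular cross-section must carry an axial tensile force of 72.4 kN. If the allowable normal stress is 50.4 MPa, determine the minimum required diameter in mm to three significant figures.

Required area A ≥ P/σ_allow = 72400/50.4 = 1437 mm².
For a solid circular section, d ≥ √(4A/π) = 42.77 mm.

42.8 mm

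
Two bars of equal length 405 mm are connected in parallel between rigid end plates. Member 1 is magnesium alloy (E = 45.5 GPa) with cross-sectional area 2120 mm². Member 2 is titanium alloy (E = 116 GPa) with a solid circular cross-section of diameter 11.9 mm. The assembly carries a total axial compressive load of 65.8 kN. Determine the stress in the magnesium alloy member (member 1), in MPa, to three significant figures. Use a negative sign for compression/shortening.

A_2 = 111.2 mm².
Equal strain + equilibrium ⇒ each member carries load in proportion to AE: A₁E₁ = 96460000 N, A₂E₂ = 12900000 N, ΣAE = 109400000 N.
σ₁ = P·E₁/ΣAE = -65800·45500/109400000 = -27.38 MPa.

-27.4 MPa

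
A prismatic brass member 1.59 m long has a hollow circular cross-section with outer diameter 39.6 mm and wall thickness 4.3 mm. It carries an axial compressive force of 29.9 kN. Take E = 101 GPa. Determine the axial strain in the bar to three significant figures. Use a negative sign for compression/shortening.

-6.21e-04

A = 476.9 mm².
σ = N/A = -62.7 MPa; ε = σ/E = -62.7/101000 = -6.208e-04.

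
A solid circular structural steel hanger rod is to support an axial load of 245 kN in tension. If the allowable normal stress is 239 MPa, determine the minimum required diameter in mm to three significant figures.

36.1 mm

Required area A ≥ P/σ_allow = 245000/239 = 1025 mm².
For a solid circular section, d ≥ √(4A/π) = 36.13 mm.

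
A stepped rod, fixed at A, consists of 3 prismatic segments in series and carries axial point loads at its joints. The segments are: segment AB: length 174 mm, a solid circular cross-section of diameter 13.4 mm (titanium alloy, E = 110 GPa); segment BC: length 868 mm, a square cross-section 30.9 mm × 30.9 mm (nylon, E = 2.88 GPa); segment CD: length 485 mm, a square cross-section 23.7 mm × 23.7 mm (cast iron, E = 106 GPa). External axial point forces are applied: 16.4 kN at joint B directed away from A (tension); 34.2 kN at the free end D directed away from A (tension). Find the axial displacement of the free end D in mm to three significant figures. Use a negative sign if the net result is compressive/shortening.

11.6 mm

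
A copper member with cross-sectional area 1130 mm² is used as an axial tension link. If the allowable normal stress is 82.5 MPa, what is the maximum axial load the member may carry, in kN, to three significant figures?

93.2 kN

P_max = σ_allow · A = 82.5 · 1130 = 93220 N = 93.22 kN.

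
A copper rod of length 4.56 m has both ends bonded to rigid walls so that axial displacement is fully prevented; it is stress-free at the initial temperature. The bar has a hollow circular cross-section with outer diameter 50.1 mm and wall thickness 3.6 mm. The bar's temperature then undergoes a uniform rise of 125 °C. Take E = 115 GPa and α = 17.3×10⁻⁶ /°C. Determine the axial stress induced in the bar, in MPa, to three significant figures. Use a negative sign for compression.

-249 MPa

Free thermal expansion αLΔT = 17.3e-6 · 4560 · 125 = 9.861 mm.
The walls impose strain ε = −(9.861)/4560 = -2.1625e-03; σ = Eε = 115000 · -2.1625e-03 = -248.7 MPa.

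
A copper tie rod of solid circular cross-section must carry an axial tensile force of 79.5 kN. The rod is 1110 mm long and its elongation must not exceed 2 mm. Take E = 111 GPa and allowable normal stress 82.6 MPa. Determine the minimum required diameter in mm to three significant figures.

Required area A ≥ P/σ_allow = 79500/82.6 = 962.5 mm².
For a solid circular section, d ≥ √(4A/π) = 35.01 mm.
Elongation limit: A ≥ PL/(Eδ_allow) = 79500·1110/(111000·2) = 397.5 mm² ⇒ d ≥ 22.5 mm.
The stress limit governs.

35.0 mm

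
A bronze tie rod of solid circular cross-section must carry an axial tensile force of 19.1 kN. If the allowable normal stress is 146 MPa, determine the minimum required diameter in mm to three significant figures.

12.9 mm

Required area A ≥ P/σ_allow = 19100/146 = 130.8 mm².
For a solid circular section, d ≥ √(4A/π) = 12.91 mm.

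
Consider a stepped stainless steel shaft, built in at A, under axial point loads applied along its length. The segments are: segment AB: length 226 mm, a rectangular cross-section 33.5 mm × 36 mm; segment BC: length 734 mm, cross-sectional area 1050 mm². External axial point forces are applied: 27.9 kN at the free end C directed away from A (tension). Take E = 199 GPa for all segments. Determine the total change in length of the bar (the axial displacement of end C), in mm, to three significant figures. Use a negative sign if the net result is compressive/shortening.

Internal axial forces (sectioning from the free end, tension +): N_BC = 27.9 kN, N_AB = 27.9 kN.
A_AB = 1206 mm².
δ_AB = 27900·226/(1206·199000) = 0.02627 mm
δ_BC = 27900·734/(1050·199000) = 0.09801 mm
δ = Σδ_i = 0.1243 mm.

0.124 mm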